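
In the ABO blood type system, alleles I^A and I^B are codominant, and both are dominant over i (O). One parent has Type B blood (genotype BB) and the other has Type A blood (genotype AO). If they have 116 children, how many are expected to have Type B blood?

Cross: BB × AO
Possible offspring genotypes: 2 AB, 2 BO
Blood type counts: 2 Type AB, 2 Type B
Probability of Type B: 2/4 = 1/2
Expected count = 1/2 × 116 = 58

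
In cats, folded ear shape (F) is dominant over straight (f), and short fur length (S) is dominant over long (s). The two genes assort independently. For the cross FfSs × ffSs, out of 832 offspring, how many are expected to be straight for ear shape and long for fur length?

Dihybrid cross FfSs × ffSs — consider each gene separately:
ear shape: Ff × ff → 2 Ff, 2 ff → 2 F_ : 2 ff (out of 4)
fur length: Ss × Ss → 1 SS, 2 Ss, 1 ss → 3 S_ : 1 ss (out of 4)
Looking for: straight (ff) and long (ss)
P(straight) = 2/4, P(long) = 1/4
P(both) = 2/4 × 1/4 = 2/16 = 1/8
Expected count = 1/8 × 832 = 104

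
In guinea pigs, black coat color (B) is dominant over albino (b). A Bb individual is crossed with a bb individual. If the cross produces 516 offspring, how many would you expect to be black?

Punnett square for Bb × bb:
Offspring genotypes: 2 Bb, 2 bb
black: 2, albino: 2
black: 2 out of 4 → fraction 1/2
Expected count = 1/2 × 516 = 258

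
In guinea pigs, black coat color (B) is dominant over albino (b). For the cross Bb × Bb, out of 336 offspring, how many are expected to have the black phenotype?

Punnett square for Bb × Bb:
Offspring genotypes: 1 BB, 2 Bb, 1 bb
Total offspring: 4
Count with target: 3
Probability: 3/4
Expected count = 3/4 × 336 = 252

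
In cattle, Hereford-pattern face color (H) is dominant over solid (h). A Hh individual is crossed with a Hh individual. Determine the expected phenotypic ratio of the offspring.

Punnett square for Hh × Hh:
Offspring genotypes: 1 HH, 2 Hh, 1 hh
Hereford-pattern: 3, solid: 1
Ratio: 3:1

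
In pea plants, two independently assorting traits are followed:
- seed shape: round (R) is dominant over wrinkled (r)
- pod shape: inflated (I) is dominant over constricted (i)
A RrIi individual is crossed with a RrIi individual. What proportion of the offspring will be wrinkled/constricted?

Dihybrid cross RrIi × RrIi — consider each gene separately:
seed shape: Rr × Rr → 1 RR, 2 Rr, 1 rr → 3 R_ : 1 rr (out of 4)
pod shape: Ii × Ii → 1 II, 2 Ii, 1 ii → 3 I_ : 1 ii (out of 4)
Combine (counts out of 4 × 4 = 16): round/inflated (R_I_) = 3×3 = 9; round/constricted (R_ii) = 3×1 = 3; wrinkled/inflated (rrI_) = 1×3 = 3; wrinkled/constricted (rrii) = 1×1 = 1
Phenotype counts (out of 16): 9 round/inflated, 3 round/constricted, 3 wrinkled/inflated, 1 wrinkled/constricted
wrinkled/constricted: 1 out of 16
Probability: 1/16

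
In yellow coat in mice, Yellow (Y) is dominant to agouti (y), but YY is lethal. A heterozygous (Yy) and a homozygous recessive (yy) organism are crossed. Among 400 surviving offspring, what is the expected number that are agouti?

Cross: Yy × yy
Punnett square offspring (before lethality): 2 Yy, 2 yy
No YY offspring are produced in this cross.
agouti: 2 out of 4 → fraction 1/2
Expected count = 1/2 × 400 = 200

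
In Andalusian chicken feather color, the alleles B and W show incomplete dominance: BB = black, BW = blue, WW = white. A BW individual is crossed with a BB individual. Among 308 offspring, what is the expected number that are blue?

Punnett square for BW × BB:
Offspring genotypes: 2 BB, 2 BW
Phenotype counts: 2 black, 2 blue
blue: 2 out of 4 → fraction 1/2
Expected count = 1/2 × 308 = 154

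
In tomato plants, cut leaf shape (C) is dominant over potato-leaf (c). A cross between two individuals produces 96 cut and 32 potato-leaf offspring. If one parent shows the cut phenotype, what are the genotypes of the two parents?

Observed offspring: 96 cut, 32 potato-leaf
The observed ratio simplifies to 3:1. Potato-leaf (cc) offspring appear, so each parent must contribute one c allele. The parent stated to show cut carries C, so it is Cc. The other parent is then either Cc or cc: Cc × cc would give a 1:1 split, whereas Cc × Cc gives 3:1 — matching the data. So both parents are heterozygous (Cc × Cc).
Parent genotypes: Cc × Cc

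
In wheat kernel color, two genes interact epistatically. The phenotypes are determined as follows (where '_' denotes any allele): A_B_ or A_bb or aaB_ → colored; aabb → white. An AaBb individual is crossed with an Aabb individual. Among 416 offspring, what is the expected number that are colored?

Cross: AaBb × Aabb — consider each gene separately:
A gene: Aa × Aa → 1 AA, 2 Aa, 1 aa → 3 A_ : 1 aa (out of 4)
B gene: Bb × bb → 2 Bb, 2 bb → 2 B_ : 2 bb (out of 4)
Genotype classes (out of 4 × 4 = 16): A_B_ = 3×2 = 6; A_bb = 3×2 = 6; aaB_ = 1×2 = 2; aabb = 1×2 = 2
Apply the phenotype rules: A_B_ (6) + A_bb (6) + aaB_ (2) → colored; aabb (2) → white
Phenotype counts (out of 16): 14 colored, 2 white
colored: 14 out of 16 → fraction 7/8
Expected count = 7/8 × 416 = 364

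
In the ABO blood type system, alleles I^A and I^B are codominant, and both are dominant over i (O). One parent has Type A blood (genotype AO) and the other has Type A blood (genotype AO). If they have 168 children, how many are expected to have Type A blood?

Cross: AO × AO
Possible offspring genotypes: 1 AA, 2 AO, 1 OO
Blood type counts: 3 Type A, 1 Type O
Probability of Type A: 3/4
Expected count = 3/4 × 168 = 126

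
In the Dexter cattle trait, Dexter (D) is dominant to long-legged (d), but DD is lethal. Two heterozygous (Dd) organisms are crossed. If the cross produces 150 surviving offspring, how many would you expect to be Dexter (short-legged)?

Cross: Dd × Dd
Punnett square offspring (before lethality): 1 DD, 2 Dd, 1 dd
The DD genotype is lethal (embryos die); surviving offspring: 2 Dd, 1 dd
Dexter (short-legged): 2 out of 3 → fraction 2/3
Expected count = 2/3 × 150 = 100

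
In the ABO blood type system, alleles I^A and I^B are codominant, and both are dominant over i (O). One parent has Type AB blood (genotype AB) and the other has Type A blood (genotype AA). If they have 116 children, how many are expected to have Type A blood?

Cross: AB × AA
Possible offspring genotypes: 2 AA, 2 AB
Blood type counts: 2 Type A, 2 Type AB
Probability of Type A: 2/4 = 1/2
Expected count = 1/2 × 116 = 58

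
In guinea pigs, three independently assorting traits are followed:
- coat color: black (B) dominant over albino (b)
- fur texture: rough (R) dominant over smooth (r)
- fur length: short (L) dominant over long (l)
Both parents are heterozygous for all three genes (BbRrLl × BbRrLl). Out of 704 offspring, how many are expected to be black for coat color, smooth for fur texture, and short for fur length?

Trihybrid cross: BbRrLl × BbRrLl
Each trait segregates independently with a 3:1 phenotypic ratio, so each gene contributes 3/4 (dominant) or 1/4 (recessive).
Target: black (coat color), smooth (fur texture), short (fur length)
Probability = product of independent per-trait probabilities
= 3/4 × 1/4 × 3/4 = 9/64
Expected count = 9/64 × 704 = 99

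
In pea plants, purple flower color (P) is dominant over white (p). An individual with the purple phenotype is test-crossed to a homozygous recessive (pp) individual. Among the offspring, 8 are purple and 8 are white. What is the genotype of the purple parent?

Test cross: ? × pp
Offspring: 8 purple, 8 white — approximately 1:1.
A 1:1 ratio in a test cross indicates the unknown parent is heterozygous (Pp).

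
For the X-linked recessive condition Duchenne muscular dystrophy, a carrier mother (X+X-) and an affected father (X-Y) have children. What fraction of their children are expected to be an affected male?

Cross: X+X- × X-Y
Offspring: 1 X+X-, 1 X+Y, 1 X-X-, 1 X-Y
Probability of an affected male: 1/4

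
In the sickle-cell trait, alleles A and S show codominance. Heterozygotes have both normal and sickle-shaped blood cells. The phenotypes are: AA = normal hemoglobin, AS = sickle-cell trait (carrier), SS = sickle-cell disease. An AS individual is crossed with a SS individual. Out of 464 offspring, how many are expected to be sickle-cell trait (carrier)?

Punnett square for AS × SS:
Offspring genotypes: 2 AS, 2 SS
Phenotype counts: 2 sickle-cell trait (carrier), 2 sickle-cell disease
sickle-cell trait (carrier): 2 out of 4 → fraction 1/2
Expected count = 1/2 × 464 = 232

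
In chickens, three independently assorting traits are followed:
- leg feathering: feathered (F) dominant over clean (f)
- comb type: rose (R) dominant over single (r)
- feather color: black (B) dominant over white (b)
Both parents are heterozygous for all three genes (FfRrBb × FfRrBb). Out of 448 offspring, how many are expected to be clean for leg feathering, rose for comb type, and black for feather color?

Trihybrid cross: FfRrBb × FfRrBb
Each trait segregates independently with a 3:1 phenotypic ratio, so each gene contributes 3/4 (dominant) or 1/4 (recessive).
Target: clean (leg feathering), rose (comb type), black (feather color)
Probability = product of independent per-trait probabilities
= 1/4 × 3/4 × 3/4 = 9/64
Expected count = 9/64 × 448 = 63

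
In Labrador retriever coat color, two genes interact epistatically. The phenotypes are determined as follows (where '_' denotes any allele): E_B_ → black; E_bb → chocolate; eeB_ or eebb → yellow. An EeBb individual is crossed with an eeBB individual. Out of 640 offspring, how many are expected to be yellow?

Cross: EeBb × eeBB — consider each gene separately:
E gene: Ee × ee → 2 Ee, 2 ee → 2 E_ : 2 ee (out of 4)
B gene: Bb × BB → 2 BB, 2 Bb → 4 B_ (out of 4)
Genotype classes (out of 4 × 4 = 16): E_B_ = 2×4 = 8; eeB_ = 2×4 = 8
Apply the phenotype rules: E_B_ (8) → black; eeB_ (8) → yellow
Phenotype counts (out of 16): 8 black, 8 yellow
yellow: 8 out of 16 → fraction 1/2
Expected count = 1/2 × 640 = 320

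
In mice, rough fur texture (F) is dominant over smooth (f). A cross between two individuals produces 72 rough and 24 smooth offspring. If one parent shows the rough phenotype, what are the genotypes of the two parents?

Observed offspring: 72 rough, 24 smooth
The observed ratio simplifies to 3:1. Smooth (ff) offspring appear, so each parent must contribute one f allele. The parent stated to show rough carries F, so it is Ff. The other parent is then either Ff or ff: Ff × ff would give a 1:1 split, whereas Ff × Ff gives 3:1 — matching the data. So both parents are heterozygous (Ff × Ff).
Parent genotypes: Ff × Ff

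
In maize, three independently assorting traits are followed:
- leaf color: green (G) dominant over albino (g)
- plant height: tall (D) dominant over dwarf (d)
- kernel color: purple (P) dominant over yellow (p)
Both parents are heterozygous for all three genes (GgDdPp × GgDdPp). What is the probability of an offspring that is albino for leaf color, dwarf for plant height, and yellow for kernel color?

Trihybrid cross: GgDdPp × GgDdPp
Each trait segregates independently with a 3:1 phenotypic ratio, so each gene contributes 3/4 (dominant) or 1/4 (recessive).
Target: albino (leaf color), dwarf (plant height), yellow (kernel color)
Probability = product of independent per-trait probabilities
= 1/4 × 1/4 × 1/4 = 1/64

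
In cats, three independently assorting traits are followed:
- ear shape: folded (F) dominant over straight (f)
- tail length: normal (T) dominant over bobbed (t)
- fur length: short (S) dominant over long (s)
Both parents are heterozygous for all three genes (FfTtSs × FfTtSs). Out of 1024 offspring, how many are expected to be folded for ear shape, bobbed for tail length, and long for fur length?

Trihybrid cross: FfTtSs × FfTtSs
Each trait segregates independently with a 3:1 phenotypic ratio, so each gene contributes 3/4 (dominant) or 1/4 (recessive).
Target: folded (ear shape), bobbed (tail length), long (fur length)
Probability = product of independent per-trait probabilities
= 3/4 × 1/4 × 1/4 = 3/64
Expected count = 3/64 × 1024 = 48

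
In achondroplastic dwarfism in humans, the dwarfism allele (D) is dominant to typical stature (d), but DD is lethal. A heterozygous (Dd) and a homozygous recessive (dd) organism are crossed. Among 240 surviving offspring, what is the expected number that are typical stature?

Cross: Dd × dd
Punnett square offspring (before lethality): 2 Dd, 2 dd
No DD offspring are produced in this cross.
typical stature: 2 out of 4 → fraction 1/2
Expected count = 1/2 × 240 = 120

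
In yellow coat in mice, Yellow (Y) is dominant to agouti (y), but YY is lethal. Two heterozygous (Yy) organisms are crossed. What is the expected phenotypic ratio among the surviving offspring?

Cross: Yy × Yy
Punnett square offspring (before lethality): 1 YY, 2 Yy, 1 yy
The YY genotype is lethal (embryos die); surviving offspring: 2 Yy, 1 yy
Ratio: 2 yellow : 1 agouti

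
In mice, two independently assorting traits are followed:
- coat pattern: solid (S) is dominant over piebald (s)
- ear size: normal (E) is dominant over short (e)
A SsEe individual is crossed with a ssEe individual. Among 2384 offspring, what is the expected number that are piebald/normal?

Dihybrid cross SsEe × ssEe — consider each gene separately:
coat pattern: Ss × ss → 2 Ss, 2 ss → 2 S_ : 2 ss (out of 4)
ear size: Ee × Ee → 1 EE, 2 Ee, 1 ee → 3 E_ : 1 ee (out of 4)
Combine (counts out of 4 × 4 = 16): solid/normal (S_E_) = 2×3 = 6; solid/short (S_ee) = 2×1 = 2; piebald/normal (ssE_) = 2×3 = 6; piebald/short (ssee) = 2×1 = 2
Phenotype counts (out of 16): 6 solid/normal, 2 solid/short, 6 piebald/normal, 2 piebald/short
piebald/normal: 6 out of 16 → fraction 3/8
Expected count = 3/8 × 2384 = 894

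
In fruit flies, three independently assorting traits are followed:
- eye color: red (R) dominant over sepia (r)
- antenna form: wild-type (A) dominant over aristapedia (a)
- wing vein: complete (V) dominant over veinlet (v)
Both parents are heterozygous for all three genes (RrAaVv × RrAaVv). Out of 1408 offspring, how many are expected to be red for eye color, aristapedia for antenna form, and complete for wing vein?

Trihybrid cross: RrAaVv × RrAaVv
Each trait segregates independently with a 3:1 phenotypic ratio, so each gene contributes 3/4 (dominant) or 1/4 (recessive).
Target: red (eye color), aristapedia (antenna form), complete (wing vein)
Probability = product of independent per-trait probabilities
= 3/4 × 1/4 × 3/4 = 9/64
Expected count = 9/64 × 1408 = 198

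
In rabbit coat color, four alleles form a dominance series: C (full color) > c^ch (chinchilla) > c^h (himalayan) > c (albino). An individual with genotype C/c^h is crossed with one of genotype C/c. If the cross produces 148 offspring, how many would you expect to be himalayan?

Cross: C/c^h × C/c
Allele dominance: C > c^ch > c^h > c
Offspring genotypes: 1 C/C, 1 C/c, 1 C/c^h, 1 c^h/c
Phenotype counts: 3 full color, 1 himalayan
himalayan: 1 out of 4 → fraction 1/4
Expected count = 1/4 × 148 = 37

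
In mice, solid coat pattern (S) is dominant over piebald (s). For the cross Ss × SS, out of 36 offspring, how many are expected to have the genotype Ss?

Punnett square for Ss × SS:
Offspring genotypes: 2 SS, 2 Ss
Total offspring: 4
Count with target: 2
Probability: 2/4 = 1/2
Expected count = 1/2 × 36 = 18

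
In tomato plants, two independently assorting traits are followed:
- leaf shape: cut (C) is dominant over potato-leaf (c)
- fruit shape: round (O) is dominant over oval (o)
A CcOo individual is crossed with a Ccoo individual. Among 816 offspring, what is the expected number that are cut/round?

Dihybrid cross CcOo × Ccoo — consider each gene separately:
leaf shape: Cc × Cc → 1 CC, 2 Cc, 1 cc → 3 C_ : 1 cc (out of 4)
fruit shape: Oo × oo → 2 Oo, 2 oo → 2 O_ : 2 oo (out of 4)
Combine (counts out of 4 × 4 = 16): cut/round (C_O_) = 3×2 = 6; cut/oval (C_oo) = 3×2 = 6; potato-leaf/round (ccO_) = 1×2 = 2; potato-leaf/oval (ccoo) = 1×2 = 2
Phenotype counts (out of 16): 6 cut/round, 6 cut/oval, 2 potato-leaf/round, 2 potato-leaf/oval
cut/round: 6 out of 16 → fraction 3/8
Expected count = 3/8 × 816 = 306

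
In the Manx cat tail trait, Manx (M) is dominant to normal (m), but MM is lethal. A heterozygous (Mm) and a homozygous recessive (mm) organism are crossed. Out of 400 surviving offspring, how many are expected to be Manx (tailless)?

Cross: Mm × mm
Punnett square offspring (before lethality): 2 Mm, 2 mm
No MM offspring are produced in this cross.
Manx (tailless): 2 out of 4 → fraction 1/2
Expected count = 1/2 × 400 = 200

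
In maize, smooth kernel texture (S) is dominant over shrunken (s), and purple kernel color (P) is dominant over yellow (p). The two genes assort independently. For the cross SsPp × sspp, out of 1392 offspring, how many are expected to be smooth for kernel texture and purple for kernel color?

Dihybrid cross SsPp × sspp — consider each gene separately:
kernel texture: Ss × ss → 2 Ss, 2 ss → 2 S_ : 2 ss (out of 4)
kernel color: Pp × pp → 2 Pp, 2 pp → 2 P_ : 2 pp (out of 4)
Looking for: smooth (S_) and purple (P_)
P(smooth) = 2/4, P(purple) = 2/4
P(both) = 2/4 × 2/4 = 4/16 = 1/4
Expected count = 1/4 × 1392 = 348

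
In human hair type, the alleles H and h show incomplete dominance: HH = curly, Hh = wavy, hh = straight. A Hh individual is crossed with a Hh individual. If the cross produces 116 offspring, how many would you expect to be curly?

Punnett square for Hh × Hh:
Offspring genotypes: 1 HH, 2 Hh, 1 hh
Phenotype counts: 1 curly, 2 wavy, 1 straight
curly: 1 out of 4 → fraction 1/4
Expected count = 1/4 × 116 = 29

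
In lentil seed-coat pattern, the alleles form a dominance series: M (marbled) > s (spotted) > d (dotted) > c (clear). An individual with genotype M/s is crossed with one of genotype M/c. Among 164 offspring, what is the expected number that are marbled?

Cross: M/s × M/c
Allele dominance: M > s > d > c
Offspring genotypes: 1 M/M, 1 M/c, 1 M/s, 1 s/c
Phenotype counts: 3 marbled, 1 spotted
marbled: 3 out of 4 → fraction 3/4
Expected count = 3/4 × 164 = 123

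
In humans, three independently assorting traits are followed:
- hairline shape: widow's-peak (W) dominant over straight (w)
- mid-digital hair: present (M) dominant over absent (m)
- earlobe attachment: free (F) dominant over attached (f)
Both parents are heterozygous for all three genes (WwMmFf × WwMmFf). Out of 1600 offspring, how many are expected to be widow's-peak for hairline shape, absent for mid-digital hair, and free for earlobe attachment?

Trihybrid cross: WwMmFf × WwMmFf
Each trait segregates independently with a 3:1 phenotypic ratio, so each gene contributes 3/4 (dominant) or 1/4 (recessive).
Target: widow's-peak (hairline shape), absent (mid-digital hair), free (earlobe attachment)
Probability = product of independent per-trait probabilities
= 3/4 × 1/4 × 3/4 = 9/64
Expected count = 9/64 × 1600 = 225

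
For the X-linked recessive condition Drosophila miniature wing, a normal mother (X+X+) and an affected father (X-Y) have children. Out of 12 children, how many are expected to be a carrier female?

Cross: X+X+ × X-Y
Offspring: 2 X+X-, 2 X+Y
Probability of a carrier female: 2/4 = 1/2
Expected count = 1/2 × 12 = 6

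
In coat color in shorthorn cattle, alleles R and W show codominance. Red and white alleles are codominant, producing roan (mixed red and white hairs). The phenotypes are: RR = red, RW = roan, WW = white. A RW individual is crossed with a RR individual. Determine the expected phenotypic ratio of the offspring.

Punnett square for RW × RR:
Offspring genotypes: 2 RR, 2 RW
Phenotype counts: 2 red, 2 roan
Ratio: 1 red : 1 roan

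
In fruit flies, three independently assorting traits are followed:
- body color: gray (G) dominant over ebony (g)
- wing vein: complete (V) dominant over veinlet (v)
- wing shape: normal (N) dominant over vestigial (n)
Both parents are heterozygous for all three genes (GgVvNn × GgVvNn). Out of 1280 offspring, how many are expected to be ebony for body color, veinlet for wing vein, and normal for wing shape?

Trihybrid cross: GgVvNn × GgVvNn
Each trait segregates independently with a 3:1 phenotypic ratio, so each gene contributes 3/4 (dominant) or 1/4 (recessive).
Target: ebony (body color), veinlet (wing vein), normal (wing shape)
Probability = product of independent per-trait probabilities
= 1/4 × 1/4 × 3/4 = 3/64
Expected count = 3/64 × 1280 = 60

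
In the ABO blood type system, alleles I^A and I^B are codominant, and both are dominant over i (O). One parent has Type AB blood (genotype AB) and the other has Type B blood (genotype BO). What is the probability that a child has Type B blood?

Cross: AB × BO
Possible offspring genotypes: 1 AB, 1 AO, 1 BB, 1 BO
Blood type counts: 1 Type AB, 1 Type A, 2 Type B
Probability of Type B: 2/4 = 1/2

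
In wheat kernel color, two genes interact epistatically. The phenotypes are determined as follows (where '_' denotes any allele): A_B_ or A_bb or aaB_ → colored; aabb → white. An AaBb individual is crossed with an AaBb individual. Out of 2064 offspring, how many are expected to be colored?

Cross: AaBb × AaBb — consider each gene separately:
A gene: Aa × Aa → 1 AA, 2 Aa, 1 aa → 3 A_ : 1 aa (out of 4)
B gene: Bb × Bb → 1 BB, 2 Bb, 1 bb → 3 B_ : 1 bb (out of 4)
Genotype classes (out of 4 × 4 = 16): A_B_ = 3×3 = 9; A_bb = 3×1 = 3; aaB_ = 1×3 = 3; aabb = 1×1 = 1
Apply the phenotype rules: A_B_ (9) + A_bb (3) + aaB_ (3) → colored; aabb (1) → white
Phenotype counts (out of 16): 15 colored, 1 white
colored: 15 out of 16 → fraction 15/16
Expected count = 15/16 × 2064 = 1935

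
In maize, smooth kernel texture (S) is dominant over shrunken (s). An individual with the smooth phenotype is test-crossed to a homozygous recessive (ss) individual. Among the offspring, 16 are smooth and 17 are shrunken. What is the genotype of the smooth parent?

Test cross: ? × ss
Offspring: 16 smooth, 17 shrunken — approximately 1:1.
A 1:1 ratio in a test cross indicates the unknown parent is heterozygous (Ss).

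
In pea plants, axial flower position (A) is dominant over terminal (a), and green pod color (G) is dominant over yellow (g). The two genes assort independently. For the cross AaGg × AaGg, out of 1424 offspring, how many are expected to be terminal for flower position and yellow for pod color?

Dihybrid cross AaGg × AaGg — consider each gene separately:
flower position: Aa × Aa → 1 AA, 2 Aa, 1 aa → 3 A_ : 1 aa (out of 4)
pod color: Gg × Gg → 1 GG, 2 Gg, 1 gg → 3 G_ : 1 gg (out of 4)
Looking for: terminal (aa) and yellow (gg)
P(terminal) = 1/4, P(yellow) = 1/4
P(both) = 1/4 × 1/4 = 1/16
Expected count = 1/16 × 1424 = 89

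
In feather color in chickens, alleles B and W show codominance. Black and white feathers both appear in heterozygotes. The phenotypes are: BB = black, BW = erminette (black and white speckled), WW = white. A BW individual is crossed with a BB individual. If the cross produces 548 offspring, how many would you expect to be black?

Punnett square for BW × BB:
Offspring genotypes: 2 BB, 2 BW
Phenotype counts: 2 black, 2 erminette (black and white speckled)
black: 2 out of 4 → fraction 1/2
Expected count = 1/2 × 548 = 274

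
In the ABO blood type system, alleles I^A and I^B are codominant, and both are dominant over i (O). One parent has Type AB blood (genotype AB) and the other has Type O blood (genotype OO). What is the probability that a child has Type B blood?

Cross: AB × OO
Possible offspring genotypes: 2 AO, 2 BO
Blood type counts: 2 Type A, 2 Type B
Probability of Type B: 2/4 = 1/2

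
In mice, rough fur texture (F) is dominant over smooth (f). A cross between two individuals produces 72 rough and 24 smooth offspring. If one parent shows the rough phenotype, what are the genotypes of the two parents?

Observed offspring: 72 rough, 24 smooth
The observed ratio simplifies to 3:1. Smooth (ff) offspring appear, so each parent must contribute one f allele. The parent stated to show rough carries F, so it is Ff. The other parent is then either Ff or ff: Ff × ff would give a 1:1 split, whereas Ff × Ff gives 3:1 — matching the data. So both parents are heterozygous (Ff × Ff).
Parent genotypes: Ff × Ff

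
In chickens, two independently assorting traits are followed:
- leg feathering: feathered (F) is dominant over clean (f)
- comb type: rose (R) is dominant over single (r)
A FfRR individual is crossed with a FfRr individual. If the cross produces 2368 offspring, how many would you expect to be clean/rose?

Dihybrid cross FfRR × FfRr — consider each gene separately:
leg feathering: Ff × Ff → 1 FF, 2 Ff, 1 ff → 3 F_ : 1 ff (out of 4)
comb type: RR × Rr → 2 RR, 2 Rr → 4 R_ (out of 4)
Combine (counts out of 4 × 4 = 16): feathered/rose (F_R_) = 3×4 = 12; clean/rose (ffR_) = 1×4 = 4
Phenotype counts (out of 16): 12 feathered/rose, 4 clean/rose
clean/rose: 4 out of 16 → fraction 1/4
Expected count = 1/4 × 2368 = 592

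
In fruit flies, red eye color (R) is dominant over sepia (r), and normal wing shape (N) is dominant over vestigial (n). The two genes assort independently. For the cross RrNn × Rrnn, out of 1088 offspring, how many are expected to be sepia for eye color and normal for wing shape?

Dihybrid cross RrNn × Rrnn — consider each gene separately:
eye color: Rr × Rr → 1 RR, 2 Rr, 1 rr → 3 R_ : 1 rr (out of 4)
wing shape: Nn × nn → 2 Nn, 2 nn → 2 N_ : 2 nn (out of 4)
Looking for: sepia (rr) and normal (N_)
P(sepia) = 1/4, P(normal) = 2/4
P(both) = 1/4 × 2/4 = 2/16 = 1/8
Expected count = 1/8 × 1088 = 136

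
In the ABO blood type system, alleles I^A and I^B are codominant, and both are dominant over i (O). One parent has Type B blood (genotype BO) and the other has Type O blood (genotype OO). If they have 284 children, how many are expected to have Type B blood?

Cross: BO × OO
Possible offspring genotypes: 2 BO, 2 OO
Blood type counts: 2 Type B, 2 Type O
Probability of Type B: 2/4 = 1/2
Expected count = 1/2 × 284 = 142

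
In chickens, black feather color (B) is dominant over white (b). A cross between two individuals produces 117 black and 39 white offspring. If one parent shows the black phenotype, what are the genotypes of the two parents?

Observed offspring: 117 black, 39 white
The observed ratio simplifies to 3:1. White (bb) offspring appear, so each parent must contribute one b allele. The parent stated to show black carries B, so it is Bb. The other parent is then either Bb or bb: Bb × bb would give a 1:1 split, whereas Bb × Bb gives 3:1 — matching the data. So both parents are heterozygous (Bb × Bb).
Parent genotypes: Bb × Bb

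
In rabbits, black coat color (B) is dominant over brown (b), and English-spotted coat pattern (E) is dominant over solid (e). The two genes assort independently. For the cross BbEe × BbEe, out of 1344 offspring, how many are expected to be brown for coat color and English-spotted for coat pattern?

Dihybrid cross BbEe × BbEe — consider each gene separately:
coat color: Bb × Bb → 1 BB, 2 Bb, 1 bb → 3 B_ : 1 bb (out of 4)
coat pattern: Ee × Ee → 1 EE, 2 Ee, 1 ee → 3 E_ : 1 ee (out of 4)
Looking for: brown (bb) and English-spotted (E_)
P(brown) = 1/4, P(English-spotted) = 3/4
P(both) = 1/4 × 3/4 = 3/16
Expected count = 3/16 × 1344 = 252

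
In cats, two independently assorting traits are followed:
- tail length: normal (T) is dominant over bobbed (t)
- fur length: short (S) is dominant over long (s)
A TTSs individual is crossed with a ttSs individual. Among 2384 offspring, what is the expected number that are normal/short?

Dihybrid cross TTSs × ttSs — consider each gene separately:
tail length: TT × tt → 4 Tt → 4 T_ (out of 4)
fur length: Ss × Ss → 1 SS, 2 Ss, 1 ss → 3 S_ : 1 ss (out of 4)
Combine (counts out of 4 × 4 = 16): normal/short (T_S_) = 4×3 = 12; normal/long (T_ss) = 4×1 = 4
Phenotype counts (out of 16): 12 normal/short, 4 normal/long
normal/short: 12 out of 16 → fraction 3/4
Expected count = 3/4 × 2384 = 1788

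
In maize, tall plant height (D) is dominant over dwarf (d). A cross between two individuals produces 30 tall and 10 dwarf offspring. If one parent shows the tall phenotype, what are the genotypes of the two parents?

Observed offspring: 30 tall, 10 dwarf
The observed ratio simplifies to 3:1. Dwarf (dd) offspring appear, so each parent must contribute one d allele. The parent stated to show tall carries D, so it is Dd. The other parent is then either Dd or dd: Dd × dd would give a 1:1 split, whereas Dd × Dd gives 3:1 — matching the data. So both parents are heterozygous (Dd × Dd).
Parent genotypes: Dd × Dd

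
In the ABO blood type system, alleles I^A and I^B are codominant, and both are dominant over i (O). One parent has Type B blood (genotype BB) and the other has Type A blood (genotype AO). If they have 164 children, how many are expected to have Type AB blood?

Cross: BB × AO
Possible offspring genotypes: 2 AB, 2 BO
Blood type counts: 2 Type AB, 2 Type B
Probability of Type AB: 2/4 = 1/2
Expected count = 1/2 × 164 = 82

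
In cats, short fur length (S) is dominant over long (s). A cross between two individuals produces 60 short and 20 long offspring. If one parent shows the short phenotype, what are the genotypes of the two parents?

Observed offspring: 60 short, 20 long
The observed ratio simplifies to 3:1. Long (ss) offspring appear, so each parent must contribute one s allele. The parent stated to show short carries S, so it is Ss. The other parent is then either Ss or ss: Ss × ss would give a 1:1 split, whereas Ss × Ss gives 3:1 — matching the data. So both parents are heterozygous (Ss × Ss).
Parent genotypes: Ss × Ss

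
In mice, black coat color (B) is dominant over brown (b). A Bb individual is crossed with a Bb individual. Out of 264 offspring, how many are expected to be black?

Punnett square for Bb × Bb:
Offspring genotypes: 1 BB, 2 Bb, 1 bb
black: 3, brown: 1
black: 3 out of 4 → fraction 3/4
Expected count = 3/4 × 264 = 198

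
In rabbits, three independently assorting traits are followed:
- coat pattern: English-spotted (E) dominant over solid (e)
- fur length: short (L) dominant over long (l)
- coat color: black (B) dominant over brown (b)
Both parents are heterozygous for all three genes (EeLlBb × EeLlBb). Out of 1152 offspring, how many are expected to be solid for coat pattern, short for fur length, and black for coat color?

Trihybrid cross: EeLlBb × EeLlBb
Each trait segregates independently with a 3:1 phenotypic ratio, so each gene contributes 3/4 (dominant) or 1/4 (recessive).
Target: solid (coat pattern), short (fur length), black (coat color)
Probability = product of independent per-trait probabilities
= 1/4 × 3/4 × 3/4 = 9/64
Expected count = 9/64 × 1152 = 162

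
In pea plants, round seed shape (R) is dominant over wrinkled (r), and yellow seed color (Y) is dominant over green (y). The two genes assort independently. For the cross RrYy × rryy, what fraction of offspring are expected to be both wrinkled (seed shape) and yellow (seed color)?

Dihybrid cross RrYy × rryy — consider each gene separately:
seed shape: Rr × rr → 2 Rr, 2 rr → 2 R_ : 2 rr (out of 4)
seed color: Yy × yy → 2 Yy, 2 yy → 2 Y_ : 2 yy (out of 4)
Looking for: wrinkled (rr) and yellow (Y_)
P(wrinkled) = 2/4, P(yellow) = 2/4
P(both) = 2/4 × 2/4 = 4/16 = 1/4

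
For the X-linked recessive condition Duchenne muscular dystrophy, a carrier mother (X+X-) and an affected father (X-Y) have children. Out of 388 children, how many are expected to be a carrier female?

Cross: X+X- × X-Y
Offspring: 1 X+X-, 1 X+Y, 1 X-X-, 1 X-Y
Probability of a carrier female: 1/4
Expected count = 1/4 × 388 = 97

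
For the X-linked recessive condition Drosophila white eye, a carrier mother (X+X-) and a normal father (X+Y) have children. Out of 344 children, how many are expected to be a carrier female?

Cross: X+X- × X+Y
Offspring: 1 X+X+, 1 X+Y, 1 X+X-, 1 X-Y
Probability of a carrier female: 1/4
Expected count = 1/4 × 344 = 86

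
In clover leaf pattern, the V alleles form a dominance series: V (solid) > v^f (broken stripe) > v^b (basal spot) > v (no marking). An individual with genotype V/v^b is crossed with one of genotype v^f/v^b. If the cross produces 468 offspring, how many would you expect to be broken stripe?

Cross: V/v^b × v^f/v^b
Allele dominance: V > v^f > v^b > v
Offspring genotypes: 1 V/v^f, 1 V/v^b, 1 v^f/v^b, 1 v^b/v^b
Phenotype counts: 2 solid, 1 broken stripe, 1 basal spot
broken stripe: 1 out of 4 → fraction 1/4
Expected count = 1/4 × 468 = 117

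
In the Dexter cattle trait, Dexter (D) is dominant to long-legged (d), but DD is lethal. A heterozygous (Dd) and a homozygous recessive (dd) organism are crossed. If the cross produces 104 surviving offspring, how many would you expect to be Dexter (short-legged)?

Cross: Dd × dd
Punnett square offspring (before lethality): 2 Dd, 2 dd
No DD offspring are produced in this cross.
Dexter (short-legged): 2 out of 4 → fraction 1/2
Expected count = 1/2 × 104 = 52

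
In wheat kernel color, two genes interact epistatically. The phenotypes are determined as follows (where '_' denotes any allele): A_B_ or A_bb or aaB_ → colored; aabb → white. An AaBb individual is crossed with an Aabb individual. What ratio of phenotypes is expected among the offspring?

Cross: AaBb × Aabb — consider each gene separately:
A gene: Aa × Aa → 1 AA, 2 Aa, 1 aa → 3 A_ : 1 aa (out of 4)
B gene: Bb × bb → 2 Bb, 2 bb → 2 B_ : 2 bb (out of 4)
Genotype classes (out of 4 × 4 = 16): A_B_ = 3×2 = 6; A_bb = 3×2 = 6; aaB_ = 1×2 = 2; aabb = 1×2 = 2
Apply the phenotype rules: A_B_ (6) + A_bb (6) + aaB_ (2) → colored; aabb (2) → white
Phenotype counts (out of 16): 14 colored, 2 white
Ratio: 7 colored : 1 white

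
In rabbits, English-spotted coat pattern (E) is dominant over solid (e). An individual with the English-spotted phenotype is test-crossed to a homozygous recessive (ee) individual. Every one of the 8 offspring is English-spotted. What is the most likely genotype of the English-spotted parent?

Test cross: ? × ee
All offspring are English-spotted.
If the unknown parent were heterozygous (Ee), about half of 8 offspring would be solid; none are. The unknown parent is most likely homozygous dominant (EE).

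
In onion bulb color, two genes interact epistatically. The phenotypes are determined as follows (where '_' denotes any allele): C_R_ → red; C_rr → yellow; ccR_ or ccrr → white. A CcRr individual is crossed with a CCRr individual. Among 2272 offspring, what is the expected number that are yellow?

Cross: CcRr × CCRr — consider each gene separately:
C gene: Cc × CC → 2 CC, 2 Cc → 4 C_ (out of 4)
R gene: Rr × Rr → 1 RR, 2 Rr, 1 rr → 3 R_ : 1 rr (out of 4)
Genotype classes (out of 4 × 4 = 16): C_R_ = 4×3 = 12; C_rr = 4×1 = 4
Apply the phenotype rules: C_R_ (12) → red; C_rr (4) → yellow
Phenotype counts (out of 16): 12 red, 4 yellow
yellow: 4 out of 16 → fraction 1/4
Expected count = 1/4 × 2272 = 568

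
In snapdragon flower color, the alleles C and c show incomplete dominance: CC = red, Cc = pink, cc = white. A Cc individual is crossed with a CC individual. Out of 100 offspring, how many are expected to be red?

Punnett square for Cc × CC:
Offspring genotypes: 2 CC, 2 Cc
Phenotype counts: 2 red, 2 pink
red: 2 out of 4 → fraction 1/2
Expected count = 1/2 × 100 = 50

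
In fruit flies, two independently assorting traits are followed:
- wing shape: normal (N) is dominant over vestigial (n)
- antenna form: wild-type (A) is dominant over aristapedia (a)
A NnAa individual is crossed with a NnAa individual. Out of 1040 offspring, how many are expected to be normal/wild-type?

Dihybrid cross NnAa × NnAa — consider each gene separately:
wing shape: Nn × Nn → 1 NN, 2 Nn, 1 nn → 3 N_ : 1 nn (out of 4)
antenna form: Aa × Aa → 1 AA, 2 Aa, 1 aa → 3 A_ : 1 aa (out of 4)
Combine (counts out of 4 × 4 = 16): normal/wild-type (N_A_) = 3×3 = 9; normal/aristapedia (N_aa) = 3×1 = 3; vestigial/wild-type (nnA_) = 1×3 = 3; vestigial/aristapedia (nnaa) = 1×1 = 1
Phenotype counts (out of 16): 9 normal/wild-type, 3 normal/aristapedia, 3 vestigial/wild-type, 1 vestigial/aristapedia
normal/wild-type: 9 out of 16 → fraction 9/16
Expected count = 9/16 × 1040 = 585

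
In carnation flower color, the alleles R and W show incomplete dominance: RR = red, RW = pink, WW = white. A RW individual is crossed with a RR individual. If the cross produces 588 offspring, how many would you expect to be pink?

Punnett square for RW × RR:
Offspring genotypes: 2 RR, 2 RW
Phenotype counts: 2 red, 2 pink
pink: 2 out of 4 → fraction 1/2
Expected count = 1/2 × 588 = 294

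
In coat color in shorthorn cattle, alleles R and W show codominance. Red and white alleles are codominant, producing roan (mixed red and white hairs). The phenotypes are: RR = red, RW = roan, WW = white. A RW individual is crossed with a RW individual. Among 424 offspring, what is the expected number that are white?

Punnett square for RW × RW:
Offspring genotypes: 1 RR, 2 RW, 1 WW
Phenotype counts: 1 red, 2 roan, 1 white
white: 1 out of 4 → fraction 1/4
Expected count = 1/4 × 424 = 106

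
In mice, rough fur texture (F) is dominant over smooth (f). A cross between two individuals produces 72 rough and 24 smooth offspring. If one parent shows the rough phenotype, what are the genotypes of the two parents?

Observed offspring: 72 rough, 24 smooth
The observed ratio simplifies to 3:1. Smooth (ff) offspring appear, so each parent must contribute one f allele. The parent stated to show rough carries F, so it is Ff. The other parent is then either Ff or ff: Ff × ff would give a 1:1 split, whereas Ff × Ff gives 3:1 — matching the data. So both parents are heterozygous (Ff × Ff).
Parent genotypes: Ff × Ff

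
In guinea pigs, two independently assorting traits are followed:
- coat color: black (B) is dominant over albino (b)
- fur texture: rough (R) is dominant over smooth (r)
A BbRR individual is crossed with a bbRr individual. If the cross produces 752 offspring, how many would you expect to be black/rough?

Dihybrid cross BbRR × bbRr — consider each gene separately:
coat color: Bb × bb → 2 Bb, 2 bb → 2 B_ : 2 bb (out of 4)
fur texture: RR × Rr → 2 RR, 2 Rr → 4 R_ (out of 4)
Combine (counts out of 4 × 4 = 16): black/rough (B_R_) = 2×4 = 8; albino/rough (bbR_) = 2×4 = 8
Phenotype counts (out of 16): 8 black/rough, 8 albino/rough
black/rough: 8 out of 16 → fraction 1/2
Expected count = 1/2 × 752 = 376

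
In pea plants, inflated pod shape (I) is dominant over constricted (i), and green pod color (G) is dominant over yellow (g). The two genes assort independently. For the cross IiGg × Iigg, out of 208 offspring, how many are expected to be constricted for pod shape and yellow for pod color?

Dihybrid cross IiGg × Iigg — consider each gene separately:
pod shape: Ii × Ii → 1 II, 2 Ii, 1 ii → 3 I_ : 1 ii (out of 4)
pod color: Gg × gg → 2 Gg, 2 gg → 2 G_ : 2 gg (out of 4)
Looking for: constricted (ii) and yellow (gg)
P(constricted) = 1/4, P(yellow) = 2/4
P(both) = 1/4 × 2/4 = 2/16 = 1/8
Expected count = 1/8 × 208 = 26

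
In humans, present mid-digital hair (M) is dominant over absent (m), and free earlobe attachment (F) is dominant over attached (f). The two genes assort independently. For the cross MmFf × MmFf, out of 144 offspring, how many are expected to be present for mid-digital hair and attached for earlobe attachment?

Dihybrid cross MmFf × MmFf — consider each gene separately:
mid-digital hair: Mm × Mm → 1 MM, 2 Mm, 1 mm → 3 M_ : 1 mm (out of 4)
earlobe attachment: Ff × Ff → 1 FF, 2 Ff, 1 ff → 3 F_ : 1 ff (out of 4)
Looking for: present (M_) and attached (ff)
P(present) = 3/4, P(attached) = 1/4
P(both) = 3/4 × 1/4 = 3/16
Expected count = 3/16 × 144 = 27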